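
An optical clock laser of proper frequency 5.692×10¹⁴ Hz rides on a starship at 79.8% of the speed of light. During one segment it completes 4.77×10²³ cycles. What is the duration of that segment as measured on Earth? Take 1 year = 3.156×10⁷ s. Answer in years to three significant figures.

Δt = 44.1 years

β = 0.798; γ = 1/√(1 − 0.798²) = 1/√0.3632 = 1.659
Proper time for N cycles: τ = N/f = 4.77×10²³/(5.692×10¹⁴) = 8.380×10⁸ s = 26.55 years.
Lab-frame duration Δt = γτ = 1.659 × 26.55 = 44.06 years.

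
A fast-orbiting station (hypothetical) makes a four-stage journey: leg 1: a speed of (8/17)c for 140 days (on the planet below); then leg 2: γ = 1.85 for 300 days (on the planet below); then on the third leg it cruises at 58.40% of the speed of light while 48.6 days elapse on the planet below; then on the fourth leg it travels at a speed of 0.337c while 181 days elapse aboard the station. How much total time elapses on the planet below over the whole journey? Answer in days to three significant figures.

Δt = 681 days

Leg 1: 140 days is already measured on the planet below.
Leg 2: 300 days is already measured on the planet below.
Leg 3: 48.6 days is already measured on the planet below.
Leg 4: γ = 1/√(1 − 0.337²) = 1/√0.8864 = 1.062; Δt_4 = 1.062 × 181 = 192.2 days.
Total: 140.0 + 300.0 + 48.60 + 192.2 days.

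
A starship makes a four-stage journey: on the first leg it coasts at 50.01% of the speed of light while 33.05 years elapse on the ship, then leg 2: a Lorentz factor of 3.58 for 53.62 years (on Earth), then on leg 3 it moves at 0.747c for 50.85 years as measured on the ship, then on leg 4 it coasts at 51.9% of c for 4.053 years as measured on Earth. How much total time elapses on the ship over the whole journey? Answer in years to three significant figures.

Leg 1: 33.05 years is already measured on the ship.
Leg 2: γ = 3.58; τ_2 = 53.62/3.580 = 14.98 years.
Leg 3: 50.85 years is already measured on the ship.
Leg 4: β = 0.519; γ = 1/√(1 − 0.519²) = 1/√0.7306 = 1.170; τ_4 = 4.053/1.170 = 3.464 years.
Total: 33.05 + 14.98 + 50.85 + 3.464 years.

τ = 102 years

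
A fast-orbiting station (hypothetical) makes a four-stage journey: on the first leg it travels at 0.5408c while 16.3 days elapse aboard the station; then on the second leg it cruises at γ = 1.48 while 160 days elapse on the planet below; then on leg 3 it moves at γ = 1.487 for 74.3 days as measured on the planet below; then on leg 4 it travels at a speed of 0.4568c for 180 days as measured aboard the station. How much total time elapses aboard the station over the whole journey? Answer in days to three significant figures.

τ = 354 days

Leg 1: 16.3 days is already measured aboard the station.
Leg 2: γ = 1.48; τ_2 = 160/1.480 = 108.1 days.
Leg 3: γ = 1.487; τ_3 = 74.3/1.487 = 49.97 days.
Leg 4: 180 days is already measured aboard the station.
Total: 16.30 + 108.1 + 49.97 + 180.0 days.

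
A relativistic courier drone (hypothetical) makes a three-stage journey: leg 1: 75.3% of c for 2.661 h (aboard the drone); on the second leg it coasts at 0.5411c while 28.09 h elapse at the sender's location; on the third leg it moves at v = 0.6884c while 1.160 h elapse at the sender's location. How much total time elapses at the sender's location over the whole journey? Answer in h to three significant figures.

Δt = 33.3 h

Leg 1: β = 0.753; γ = 1/√(1 − 0.753²) = 1/√0.4330 = 1.520; Δt_1 = 1.520 × 2.661 = 4.044 h.
Leg 2: 28.09 h is already measured at the sender's location.
Leg 3: 1.160 h is already measured at the sender's location.
Total: 4.044 + 28.09 + 1.160 h.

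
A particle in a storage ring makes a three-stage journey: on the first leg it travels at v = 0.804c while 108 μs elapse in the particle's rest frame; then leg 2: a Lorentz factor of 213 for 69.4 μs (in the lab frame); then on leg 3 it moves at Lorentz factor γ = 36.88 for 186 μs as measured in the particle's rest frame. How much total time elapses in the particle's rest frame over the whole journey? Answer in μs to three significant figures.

τ = 294 μs

Leg 1: 108 μs is already measured in the particle's rest frame.
Leg 2: γ = 213; τ_2 = 69.4/213.0 = 0.3258 μs.
Leg 3: 186 μs is already measured in the particle's rest frame.
Total: 108.0 + 0.3258 + 186.0 μs.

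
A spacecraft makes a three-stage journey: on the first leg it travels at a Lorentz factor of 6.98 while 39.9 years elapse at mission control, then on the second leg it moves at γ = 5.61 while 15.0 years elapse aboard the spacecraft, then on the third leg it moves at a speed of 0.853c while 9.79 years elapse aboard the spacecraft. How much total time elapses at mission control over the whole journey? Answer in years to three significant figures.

Δt = 143 years

Leg 1: 39.9 years is already measured at mission control.
Leg 2: γ = 5.61; Δt_2 = 5.610 × 15.0 = 84.15 years.
Leg 3: γ = 1/√(1 − 0.853²) = 1/√0.2724 = 1.916; Δt_3 = 1.916 × 9.79 = 18.76 years.
Total: 39.90 + 84.15 + 18.76 years.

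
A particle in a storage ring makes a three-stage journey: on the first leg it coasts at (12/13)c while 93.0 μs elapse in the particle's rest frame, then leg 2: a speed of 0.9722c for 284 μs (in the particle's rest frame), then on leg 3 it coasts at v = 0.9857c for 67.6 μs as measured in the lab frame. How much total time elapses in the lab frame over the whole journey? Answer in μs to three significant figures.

Leg 1: γ = 1/√(1 − (12/13)²) = 13/5 = 2.600; Δt_1 = 2.600 × 93.0 = 241.8 μs.
Leg 2: γ = 1/√(1 − 0.9722²) = 1/√0.05483 = 4.271; Δt_2 = 4.271 × 284 = 1213 μs.
Leg 3: 67.6 μs is already measured in the lab frame.
Total: 241.8 + 1213 + 67.60 μs.

Δt = 1520 μs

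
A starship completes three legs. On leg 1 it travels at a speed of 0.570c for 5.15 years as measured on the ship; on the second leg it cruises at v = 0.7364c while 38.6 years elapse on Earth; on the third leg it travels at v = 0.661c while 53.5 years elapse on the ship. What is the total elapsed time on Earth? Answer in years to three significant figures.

Δt = 116 years

Leg 1: γ = 1/√(1 − 0.570²) = 1/√0.6751 = 1.217; Δt_1 = 1.217 × 5.15 = 6.268 years.
Leg 2: 38.6 years is already measured on Earth.
Leg 3: γ = 1/√(1 − 0.661²) = 1/√0.5631 = 1.333; Δt_3 = 1.333 × 53.5 = 71.30 years.
Total: 6.268 + 38.60 + 71.30 years.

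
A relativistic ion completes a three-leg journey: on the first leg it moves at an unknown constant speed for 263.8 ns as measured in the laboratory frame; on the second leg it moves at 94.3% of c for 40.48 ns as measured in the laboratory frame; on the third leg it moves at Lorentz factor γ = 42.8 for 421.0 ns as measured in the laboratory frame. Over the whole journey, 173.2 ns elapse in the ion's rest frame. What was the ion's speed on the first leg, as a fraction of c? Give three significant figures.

Leg 1: speed unknown; τ_1 = 263.8/γ_1.
Leg 2: β = 0.943; γ = 1/√(1 − 0.943²) = 1/√0.1108 = 3.005; τ_2 = 40.48/3.005 = 13.47 ns.
Leg 3: γ = 42.8; τ_3 = 421.0/42.80 = 9.836 ns.
Total proper time: τ_1 + 13.47 + 9.836 = 173.2, so τ_1 = 173.2 − 23.31 = 149.9 ns.
γ_1 = 263.8/149.9 = 1.760; β = √(1 − 1/γ²) = √0.6771.

β = 0.823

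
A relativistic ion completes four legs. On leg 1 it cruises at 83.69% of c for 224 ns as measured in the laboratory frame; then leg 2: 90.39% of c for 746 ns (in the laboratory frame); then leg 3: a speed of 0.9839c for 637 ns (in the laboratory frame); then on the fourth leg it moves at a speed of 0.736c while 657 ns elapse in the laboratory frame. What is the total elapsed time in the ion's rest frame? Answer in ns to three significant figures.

τ = 1000 ns

Leg 1: β = 0.8369; γ = 1/√(1 − 0.8369²) = 1/√0.2996 = 1.827; τ_1 = 224/1.827 = 122.6 ns.
Leg 2: β = 0.9039; γ = 1/√(1 − 0.9039²) = 1/√0.1830 = 2.338; τ_2 = 746/2.338 = 319.1 ns.
Leg 3: γ = 1/√(1 − 0.9839²) = 1/√0.03194 = 5.595; τ_3 = 637/5.595 = 113.8 ns.
Leg 4: γ = 1/√(1 − 0.736²) = 1/√0.4583 = 1.477; τ_4 = 657/1.477 = 444.8 ns.
Total: 122.6 + 319.1 + 113.8 + 444.8 ns.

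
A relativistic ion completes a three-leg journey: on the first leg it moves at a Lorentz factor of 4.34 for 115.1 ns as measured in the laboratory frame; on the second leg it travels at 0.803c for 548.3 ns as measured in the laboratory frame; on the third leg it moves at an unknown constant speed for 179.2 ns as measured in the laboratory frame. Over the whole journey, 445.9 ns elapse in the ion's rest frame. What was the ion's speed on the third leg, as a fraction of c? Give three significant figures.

β = 0.856

Leg 1: γ = 4.34; τ_1 = 115.1/4.340 = 26.52 ns.
Leg 2: γ = 1/√(1 − 0.803²) = 1/√0.3552 = 1.678; τ_2 = 548.3/1.678 = 326.8 ns.
Leg 3: speed unknown; τ_3 = 179.2/γ_3.
Total proper time: 26.52 + 326.8 + τ_3 = 445.9, so τ_3 = 445.9 − 353.3 = 92.60 ns.
γ_3 = 179.2/92.60 = 1.935; β = √(1 − 1/γ²) = √0.7330.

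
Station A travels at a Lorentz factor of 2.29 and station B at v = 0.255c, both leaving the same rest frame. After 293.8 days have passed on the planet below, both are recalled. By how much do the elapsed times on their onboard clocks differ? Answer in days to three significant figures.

A: γ = 2.29; τ_A = 293.8/2.290 = 128.3 days.
B: γ = 1/√(1 − 0.255²) = 1/√0.9350 = 1.034; τ_B = 293.8/1.034 = 284.1 days.

|τ_A − τ_B| = 156 days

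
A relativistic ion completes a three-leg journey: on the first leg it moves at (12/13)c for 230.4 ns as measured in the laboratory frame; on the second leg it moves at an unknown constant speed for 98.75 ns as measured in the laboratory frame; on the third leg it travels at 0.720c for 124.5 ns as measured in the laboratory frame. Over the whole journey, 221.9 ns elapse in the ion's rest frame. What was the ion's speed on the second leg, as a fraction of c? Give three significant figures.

Leg 1: γ = 1/√(1 − (12/13)²) = 13/5 = 2.600; τ_1 = 230.4/2.600 = 88.62 ns.
Leg 2: speed unknown; τ_2 = 98.75/γ_2.
Leg 3: γ = 1/√(1 − 0.720²) = 1/√0.4816 = 1.441; τ_3 = 124.5/1.441 = 86.40 ns.
Total proper time: 88.62 + τ_2 + 86.40 = 221.9, so τ_2 = 221.9 − 175.0 = 46.88 ns.
γ_2 = 98.75/46.88 = 2.106; β = √(1 − 1/γ²) = √0.7746.

β = 0.880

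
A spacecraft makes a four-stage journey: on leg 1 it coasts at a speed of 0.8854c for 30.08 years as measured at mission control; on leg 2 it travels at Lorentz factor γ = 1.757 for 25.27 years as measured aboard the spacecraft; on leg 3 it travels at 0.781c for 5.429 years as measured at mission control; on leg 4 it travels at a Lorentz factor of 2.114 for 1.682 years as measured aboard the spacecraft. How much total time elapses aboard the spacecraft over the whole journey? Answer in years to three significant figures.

Leg 1: γ = 1/√(1 − 0.8854²) = 1/√0.2161 = 2.151; τ_1 = 30.08/2.151 = 13.98 years.
Leg 2: 25.27 years is already measured aboard the spacecraft.
Leg 3: γ = 1/√(1 − 0.781²) = 1/√0.3900 = 1.601; τ_3 = 5.429/1.601 = 3.391 years.
Leg 4: 1.682 years is already measured aboard the spacecraft.
Total: 13.98 + 25.27 + 3.391 + 1.682 years.

τ = 44.3 years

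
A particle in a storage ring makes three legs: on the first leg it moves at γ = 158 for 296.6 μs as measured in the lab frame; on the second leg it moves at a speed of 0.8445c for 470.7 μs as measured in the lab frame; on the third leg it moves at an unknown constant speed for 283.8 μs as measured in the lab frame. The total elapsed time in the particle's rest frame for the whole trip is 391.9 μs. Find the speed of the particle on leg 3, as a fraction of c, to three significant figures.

Leg 1: γ = 158; τ_1 = 296.6/158.0 = 1.877 μs.
Leg 2: γ = 1/√(1 − 0.8445²) = 1/√0.2868 = 1.867; τ_2 = 470.7/1.867 = 252.1 μs.
Leg 3: speed unknown; τ_3 = 283.8/γ_3.
Total proper time: 1.877 + 252.1 + τ_3 = 391.9, so τ_3 = 391.9 − 254.0 = 137.9 μs.
γ_3 = 283.8/137.9 = 2.057; β = √(1 − 1/γ²) = √0.7638.

β = 0.874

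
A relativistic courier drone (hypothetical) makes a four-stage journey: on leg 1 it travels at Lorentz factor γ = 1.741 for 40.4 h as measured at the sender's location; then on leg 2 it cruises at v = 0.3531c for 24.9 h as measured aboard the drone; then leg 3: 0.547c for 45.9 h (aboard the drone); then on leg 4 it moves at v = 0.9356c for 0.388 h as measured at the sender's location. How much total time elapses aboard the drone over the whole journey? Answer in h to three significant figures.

τ = 94.1 h

Leg 1: γ = 1.741; τ_1 = 40.4/1.741 = 23.21 h.
Leg 2: 24.9 h is already measured aboard the drone.
Leg 3: 45.9 h is already measured aboard the drone.
Leg 4: γ = 1/√(1 − 0.9356²) = 1/√0.1247 = 2.832; τ_4 = 0.388/2.832 = 0.1370 h.
Total: 23.21 + 24.90 + 45.90 + 0.1370 h.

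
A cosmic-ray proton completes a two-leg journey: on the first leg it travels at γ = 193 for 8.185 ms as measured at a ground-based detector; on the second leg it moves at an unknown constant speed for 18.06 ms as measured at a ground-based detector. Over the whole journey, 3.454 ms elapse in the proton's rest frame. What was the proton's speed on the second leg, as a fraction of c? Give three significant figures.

β = 0.982

Leg 1: γ = 193; τ_1 = 8.185/193.0 = 0.04241 ms.
Leg 2: speed unknown; τ_2 = 18.06/γ_2.
Total proper time: 0.04241 + τ_2 = 3.454, so τ_2 = 3.454 − 0.04241 = 3.412 ms.
γ_2 = 18.06/3.412 = 5.294; β = √(1 − 1/γ²) = √0.9643.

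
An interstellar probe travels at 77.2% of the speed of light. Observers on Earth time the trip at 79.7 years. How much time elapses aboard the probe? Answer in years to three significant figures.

τ = 50.7 years

β = 0.772; γ = 1/√(1 − 0.772²) = 1/√0.4040 = 1.573
The interval measured on Earth is the dilated one; the clock aboard the probe measures the proper time τ = Δt/γ = 79.7/1.573 years.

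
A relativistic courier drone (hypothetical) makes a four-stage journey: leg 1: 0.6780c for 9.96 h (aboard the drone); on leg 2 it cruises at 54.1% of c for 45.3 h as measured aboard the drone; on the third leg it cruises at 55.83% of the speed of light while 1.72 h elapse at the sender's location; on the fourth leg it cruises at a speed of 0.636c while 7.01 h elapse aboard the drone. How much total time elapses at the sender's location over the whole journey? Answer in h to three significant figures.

Δt = 78.2 h

Leg 1: γ = 1/√(1 − 0.6780²) = 1/√0.5403 = 1.360; Δt_1 = 1.360 × 9.96 = 13.55 h.
Leg 2: β = 0.541; γ = 1/√(1 − 0.541²) = 1/√0.7073 = 1.189; Δt_2 = 1.189 × 45.3 = 53.86 h.
Leg 3: 1.72 h is already measured at the sender's location.
Leg 4: γ = 1/√(1 − 0.636²) = 1/√0.5955 = 1.296; Δt_4 = 1.296 × 7.01 = 9.084 h.
Total: 13.55 + 53.86 + 1.720 + 9.084 h.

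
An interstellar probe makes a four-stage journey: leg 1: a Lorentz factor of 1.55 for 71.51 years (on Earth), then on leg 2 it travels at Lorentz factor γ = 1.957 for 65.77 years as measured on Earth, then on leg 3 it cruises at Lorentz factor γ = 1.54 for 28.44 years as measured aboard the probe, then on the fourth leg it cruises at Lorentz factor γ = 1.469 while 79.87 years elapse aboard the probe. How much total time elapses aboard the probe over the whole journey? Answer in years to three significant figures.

Leg 1: γ = 1.55; τ_1 = 71.51/1.550 = 46.14 years.
Leg 2: γ = 1.957; τ_2 = 65.77/1.957 = 33.61 years.
Leg 3: 28.44 years is already measured aboard the probe.
Leg 4: 79.87 years is already measured aboard the probe.
Total: 46.14 + 33.61 + 28.44 + 79.87 years.

τ = 188 years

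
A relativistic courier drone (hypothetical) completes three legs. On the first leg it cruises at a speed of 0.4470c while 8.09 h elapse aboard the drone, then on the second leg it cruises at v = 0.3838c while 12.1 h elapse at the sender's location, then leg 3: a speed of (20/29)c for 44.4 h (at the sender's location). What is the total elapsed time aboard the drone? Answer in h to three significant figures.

Leg 1: 8.09 h is already measured aboard the drone.
Leg 2: γ = 1/√(1 − 0.3838²) = 1/√0.8527 = 1.083; τ_2 = 12.1/1.083 = 11.17 h.
Leg 3: γ = 1/√(1 − (20/29)²) = 29/21 ≈ 1.381; τ_3 = 44.4/1.381 = 32.15 h.
Total: 8.090 + 11.17 + 32.15 h.

τ = 51.4 h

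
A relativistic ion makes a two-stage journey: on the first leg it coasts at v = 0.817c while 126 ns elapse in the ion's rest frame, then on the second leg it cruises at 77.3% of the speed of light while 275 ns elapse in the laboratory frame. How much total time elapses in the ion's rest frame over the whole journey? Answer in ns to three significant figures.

Leg 1: 126 ns is already measured in the ion's rest frame.
Leg 2: β = 0.773; γ = 1/√(1 − 0.773²) = 1/√0.4025 = 1.576; τ_2 = 275/1.576 = 174.5 ns.
Total: 126.0 + 174.5 ns.

τ = 300 ns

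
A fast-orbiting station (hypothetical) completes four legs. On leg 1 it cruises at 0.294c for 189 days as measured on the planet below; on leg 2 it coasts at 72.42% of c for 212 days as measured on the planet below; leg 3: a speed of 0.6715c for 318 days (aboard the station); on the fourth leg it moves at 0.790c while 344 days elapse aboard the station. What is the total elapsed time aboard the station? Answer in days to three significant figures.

τ = 989 days

Leg 1: γ = 1/√(1 − 0.294²) = 1/√0.9136 = 1.046; τ_1 = 189/1.046 = 180.6 days.
Leg 2: β = 0.7242; γ = 1/√(1 − 0.7242²) = 1/√0.4755 = 1.450; τ_2 = 212/1.450 = 146.2 days.
Leg 3: 318 days is already measured aboard the station.
Leg 4: 344 days is already measured aboard the station.
Total: 180.6 + 146.2 + 318.0 + 344.0 days.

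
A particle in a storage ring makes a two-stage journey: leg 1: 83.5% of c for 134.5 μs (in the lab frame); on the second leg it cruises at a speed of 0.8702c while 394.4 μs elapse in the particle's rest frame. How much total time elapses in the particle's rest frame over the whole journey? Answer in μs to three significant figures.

Leg 1: β = 0.835; γ = 1/√(1 − 0.835²) = 1/√0.3028 = 1.817; τ_1 = 134.5/1.817 = 74.01 μs.
Leg 2: 394.4 μs is already measured in the particle's rest frame.
Total: 74.01 + 394.4 μs.

τ = 468 μs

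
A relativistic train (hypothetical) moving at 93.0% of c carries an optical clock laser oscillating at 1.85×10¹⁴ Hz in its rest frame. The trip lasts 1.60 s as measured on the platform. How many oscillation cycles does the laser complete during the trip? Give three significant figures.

β = 0.930; γ = 1/√(1 − 0.930²) = 1/√0.1351 = 2.721
The oscillator's own cycle count is N = f × τ where τ is the proper time on the train. τ = Δt/γ = 1.60/2.721 = 0.5881 s = 5.881×10⁻¹ s.
N = 1.85×10¹⁴ × 5.881×10⁻¹ = 1.088×10¹⁴.

N = 1.09×10¹⁴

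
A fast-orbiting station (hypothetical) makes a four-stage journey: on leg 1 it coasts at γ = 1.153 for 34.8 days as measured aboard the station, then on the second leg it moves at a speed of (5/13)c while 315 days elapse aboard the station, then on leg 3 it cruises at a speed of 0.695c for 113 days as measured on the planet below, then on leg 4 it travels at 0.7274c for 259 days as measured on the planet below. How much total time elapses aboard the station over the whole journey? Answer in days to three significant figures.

τ = 609 days

Leg 1: 34.8 days is already measured aboard the station.
Leg 2: 315 days is already measured aboard the station.
Leg 3: γ = 1/√(1 − 0.695²) = 1/√0.5170 = 1.391; τ_3 = 113/1.391 = 81.25 days.
Leg 4: γ = 1/√(1 − 0.7274²) = 1/√0.4709 = 1.457; τ_4 = 259/1.457 = 177.7 days.
Total: 34.80 + 315.0 + 81.25 + 177.7 days.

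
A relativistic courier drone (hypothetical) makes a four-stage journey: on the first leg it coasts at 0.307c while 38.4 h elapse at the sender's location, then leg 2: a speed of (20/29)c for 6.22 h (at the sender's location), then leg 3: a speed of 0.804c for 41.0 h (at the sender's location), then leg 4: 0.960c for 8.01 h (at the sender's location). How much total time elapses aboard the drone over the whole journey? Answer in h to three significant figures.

Leg 1: γ = 1/√(1 − 0.307²) = 1/√0.9058 = 1.051; τ_1 = 38.4/1.051 = 36.55 h.
Leg 2: γ = 1/√(1 − (20/29)²) = 29/21 ≈ 1.381; τ_2 = 6.22/1.381 = 4.504 h.
Leg 3: γ = 1/√(1 − 0.804²) = 1/√0.3536 = 1.682; τ_3 = 41.0/1.682 = 24.38 h.
Leg 4: γ = 1/√(1 − 0.960²) = 1/√0.07840 = 3.571; τ_4 = 8.01/3.571 = 2.243 h.
Total: 36.55 + 4.504 + 24.38 + 2.243 h.

τ = 67.7 h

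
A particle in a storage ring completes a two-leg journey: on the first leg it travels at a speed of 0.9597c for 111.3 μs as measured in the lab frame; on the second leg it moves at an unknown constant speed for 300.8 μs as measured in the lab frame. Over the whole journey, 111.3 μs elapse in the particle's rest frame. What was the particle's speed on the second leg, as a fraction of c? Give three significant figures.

β = 0.964

Leg 1: γ = 1/√(1 − 0.9597²) = 1/√0.07898 = 3.558; τ_1 = 111.3/3.558 = 31.28 μs.
Leg 2: speed unknown; τ_2 = 300.8/γ_2.
Total proper time: 31.28 + τ_2 = 111.3, so τ_2 = 111.3 − 31.28 = 80.02 μs.
γ_2 = 300.8/80.02 = 3.759; β = √(1 − 1/γ²) = √0.9292.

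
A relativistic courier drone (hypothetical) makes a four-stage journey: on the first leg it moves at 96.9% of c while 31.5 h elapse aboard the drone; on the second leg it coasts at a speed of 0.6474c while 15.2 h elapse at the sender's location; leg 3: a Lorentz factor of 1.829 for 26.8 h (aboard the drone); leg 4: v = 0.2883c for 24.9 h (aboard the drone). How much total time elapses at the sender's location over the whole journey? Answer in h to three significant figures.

Leg 1: β = 0.969; γ = 1/√(1 − 0.969²) = 1/√0.06104 = 4.048; Δt_1 = 4.048 × 31.5 = 127.5 h.
Leg 2: 15.2 h is already measured at the sender's location.
Leg 3: γ = 1.829; Δt_3 = 1.829 × 26.8 = 49.02 h.
Leg 4: γ = 1/√(1 − 0.2883²) = 1/√0.9169 = 1.044; Δt_4 = 1.044 × 24.9 = 26.00 h.
Total: 127.5 + 15.20 + 49.02 + 26.00 h.

Δt = 218 h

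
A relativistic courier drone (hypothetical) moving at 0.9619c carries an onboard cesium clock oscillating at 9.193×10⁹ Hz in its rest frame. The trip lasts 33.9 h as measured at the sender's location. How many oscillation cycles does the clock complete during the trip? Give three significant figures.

N = 3.07×10¹⁴

γ = 1/√(1 − 0.9619²) = 1/√0.07475 = 3.658
The oscillator's own cycle count is N = f × τ where τ is the proper time aboard the drone. τ = Δt/γ = 33.9/3.658 = 9.268 h = 3.337×10⁴ s.
N = 9.193×10⁹ × 3.337×10⁴ = 3.067×10¹⁴.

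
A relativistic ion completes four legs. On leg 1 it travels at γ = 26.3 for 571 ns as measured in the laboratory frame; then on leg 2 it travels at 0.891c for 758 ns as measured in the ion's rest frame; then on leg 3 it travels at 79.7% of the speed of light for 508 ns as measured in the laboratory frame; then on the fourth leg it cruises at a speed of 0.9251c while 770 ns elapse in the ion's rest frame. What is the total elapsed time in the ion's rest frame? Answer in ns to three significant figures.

τ = 1860 ns

Leg 1: γ = 26.3; τ_1 = 571/26.30 = 21.71 ns.
Leg 2: 758 ns is already measured in the ion's rest frame.
Leg 3: β = 0.797; γ = 1/√(1 − 0.797²) = 1/√0.3648 = 1.656; τ_3 = 508/1.656 = 306.8 ns.
Leg 4: 770 ns is already measured in the ion's rest frame.
Total: 21.71 + 758.0 + 306.8 + 770.0 ns.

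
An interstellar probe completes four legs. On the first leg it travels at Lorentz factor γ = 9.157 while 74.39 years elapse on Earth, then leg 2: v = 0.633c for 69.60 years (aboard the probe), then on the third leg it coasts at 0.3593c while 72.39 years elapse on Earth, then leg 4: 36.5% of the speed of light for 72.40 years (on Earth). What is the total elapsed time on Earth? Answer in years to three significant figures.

Δt = 309 years

Leg 1: 74.39 years is already measured on Earth.
Leg 2: γ = 1/√(1 − 0.633²) = 1/√0.5993 = 1.292; Δt_2 = 1.292 × 69.60 = 89.90 years.
Leg 3: 72.39 years is already measured on Earth.
Leg 4: 72.40 years is already measured on Earth.
Total: 74.39 + 89.90 + 72.39 + 72.40 years.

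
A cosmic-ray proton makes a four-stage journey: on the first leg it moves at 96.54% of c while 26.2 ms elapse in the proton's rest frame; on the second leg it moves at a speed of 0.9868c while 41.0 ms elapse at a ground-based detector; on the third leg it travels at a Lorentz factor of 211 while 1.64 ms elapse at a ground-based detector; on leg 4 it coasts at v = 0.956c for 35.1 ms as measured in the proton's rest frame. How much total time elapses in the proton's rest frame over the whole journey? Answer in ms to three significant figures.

τ = 67.9 ms

Leg 1: 26.2 ms is already measured in the proton's rest frame.
Leg 2: γ = 1/√(1 − 0.9868²) = 1/√0.02623 = 6.175; τ_2 = 41.0/6.175 = 6.640 ms.
Leg 3: γ = 211; τ_3 = 1.64/211.0 = 0.007773 ms.
Leg 4: 35.1 ms is already measured in the proton's rest frame.
Total: 26.20 + 6.640 + 0.007773 + 35.10 ms.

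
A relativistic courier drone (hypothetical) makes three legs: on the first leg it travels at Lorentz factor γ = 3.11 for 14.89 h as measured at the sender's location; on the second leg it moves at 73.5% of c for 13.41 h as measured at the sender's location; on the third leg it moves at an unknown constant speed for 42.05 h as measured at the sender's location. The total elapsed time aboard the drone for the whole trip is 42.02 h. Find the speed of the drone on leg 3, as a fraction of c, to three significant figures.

β = 0.743

Leg 1: γ = 3.11; τ_1 = 14.89/3.110 = 4.788 h.
Leg 2: β = 0.735; γ = 1/√(1 − 0.735²) = 1/√0.4598 = 1.475; τ_2 = 13.41/1.475 = 9.093 h.
Leg 3: speed unknown; τ_3 = 42.05/γ_3.
Total proper time: 4.788 + 9.093 + τ_3 = 42.02, so τ_3 = 42.02 − 13.88 = 28.14 h.
γ_3 = 42.05/28.14 = 1.494; β = √(1 − 1/γ²) = √0.5522.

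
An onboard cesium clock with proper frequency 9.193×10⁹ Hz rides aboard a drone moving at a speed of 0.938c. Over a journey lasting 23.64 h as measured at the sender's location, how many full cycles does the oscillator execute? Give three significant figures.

γ = 1/√(1 − 0.938²) = 1/√0.1202 = 2.885
The oscillator's own cycle count is N = f × τ where τ is the proper time aboard the drone. τ = Δt/γ = 23.64/2.885 = 8.194 h = 2.950×10⁴ s.
N = 9.193×10⁹ × 2.950×10⁴ = 2.712×10¹⁴.

N = 2.71×10¹⁴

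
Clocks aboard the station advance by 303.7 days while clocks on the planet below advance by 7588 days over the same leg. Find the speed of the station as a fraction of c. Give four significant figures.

β = 0.9992

The proper time is measured aboard the station (both events occur at the station's location); Δt is measured on the planet below. γ = Δt/τ = 7588/303.7 = 24.99.
β = √(1 − 1/γ²) = √(1 − 0.001602) = √0.9984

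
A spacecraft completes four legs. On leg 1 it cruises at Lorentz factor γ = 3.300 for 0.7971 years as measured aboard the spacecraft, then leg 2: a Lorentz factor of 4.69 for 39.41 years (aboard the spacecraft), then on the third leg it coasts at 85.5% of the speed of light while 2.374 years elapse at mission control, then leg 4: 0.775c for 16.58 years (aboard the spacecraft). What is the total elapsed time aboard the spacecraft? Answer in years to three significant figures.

τ = 58.0 years

Leg 1: 0.7971 years is already measured aboard the spacecraft.
Leg 2: 39.41 years is already measured aboard the spacecraft.
Leg 3: β = 0.855; γ = 1/√(1 − 0.855²) = 1/√0.2690 = 1.928; τ_3 = 2.374/1.928 = 1.231 years.
Leg 4: 16.58 years is already measured aboard the spacecraft.
Total: 0.7971 + 39.41 + 1.231 + 16.58 years.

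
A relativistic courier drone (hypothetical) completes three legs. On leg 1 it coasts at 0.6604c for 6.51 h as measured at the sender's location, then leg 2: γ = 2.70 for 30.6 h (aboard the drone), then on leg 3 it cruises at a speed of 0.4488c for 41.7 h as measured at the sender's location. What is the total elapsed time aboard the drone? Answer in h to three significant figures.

τ = 72.8 h

Leg 1: γ = 1/√(1 − 0.6604²) = 1/√0.5639 = 1.332; τ_1 = 6.51/1.332 = 4.888 h.
Leg 2: 30.6 h is already measured aboard the drone.
Leg 3: γ = 1/√(1 − 0.4488²) = 1/√0.7986 = 1.119; τ_3 = 41.7/1.119 = 37.26 h.
Total: 4.888 + 30.60 + 37.26 h.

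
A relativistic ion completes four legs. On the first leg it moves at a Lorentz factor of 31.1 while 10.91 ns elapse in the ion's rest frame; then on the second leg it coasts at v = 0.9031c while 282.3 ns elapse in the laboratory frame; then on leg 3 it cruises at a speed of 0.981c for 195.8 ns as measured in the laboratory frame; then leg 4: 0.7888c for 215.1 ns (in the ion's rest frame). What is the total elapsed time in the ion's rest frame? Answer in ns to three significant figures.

Leg 1: 10.91 ns is already measured in the ion's rest frame.
Leg 2: γ = 1/√(1 − 0.9031²) = 1/√0.1844 = 2.329; τ_2 = 282.3/2.329 = 121.2 ns.
Leg 3: γ = 1/√(1 − 0.981²) = 1/√0.03764 = 5.154; τ_3 = 195.8/5.154 = 37.99 ns.
Leg 4: 215.1 ns is already measured in the ion's rest frame.
Total: 10.91 + 121.2 + 37.99 + 215.1 ns.

τ = 385 ns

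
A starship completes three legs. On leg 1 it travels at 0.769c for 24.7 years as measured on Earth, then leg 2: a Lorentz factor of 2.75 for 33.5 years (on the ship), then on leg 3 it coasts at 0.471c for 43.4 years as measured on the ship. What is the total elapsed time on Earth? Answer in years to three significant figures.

Leg 1: 24.7 years is already measured on Earth.
Leg 2: γ = 2.75; Δt_2 = 2.750 × 33.5 = 92.12 years.
Leg 3: γ = 1/√(1 − 0.471²) = 1/√0.7782 = 1.134; Δt_3 = 1.134 × 43.4 = 49.20 years.
Total: 24.70 + 92.12 + 49.20 years.

Δt = 166 years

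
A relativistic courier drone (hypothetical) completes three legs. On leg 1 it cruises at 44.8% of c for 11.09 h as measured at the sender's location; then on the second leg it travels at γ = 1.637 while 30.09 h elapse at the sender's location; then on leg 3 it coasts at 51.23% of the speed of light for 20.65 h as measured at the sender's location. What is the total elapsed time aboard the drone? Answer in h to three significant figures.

τ = 46.0 h

Leg 1: β = 0.448; γ = 1/√(1 − 0.448²) = 1/√0.7993 = 1.119; τ_1 = 11.09/1.119 = 9.915 h.
Leg 2: γ = 1.637; τ_2 = 30.09/1.637 = 18.38 h.
Leg 3: β = 0.5123; γ = 1/√(1 − 0.5123²) = 1/√0.7375 = 1.164; τ_3 = 20.65/1.164 = 17.73 h.
Total: 9.915 + 18.38 + 17.73 h.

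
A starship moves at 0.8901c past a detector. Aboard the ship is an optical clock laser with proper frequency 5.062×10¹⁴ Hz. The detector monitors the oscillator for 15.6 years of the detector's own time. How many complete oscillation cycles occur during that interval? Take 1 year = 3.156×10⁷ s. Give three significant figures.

N = 1.14×10²³

γ = 1/√(1 − 0.8901²) = 1/√0.2077 = 2.194
During 15.6 years of lab time, the oscillator's proper time advances by τ = Δt/γ = 15.6/2.194 = 7.110 years = 2.244×10⁸ s.
N = f × τ = 5.062×10¹⁴ × 2.244×10⁸ = 1.136×10²³.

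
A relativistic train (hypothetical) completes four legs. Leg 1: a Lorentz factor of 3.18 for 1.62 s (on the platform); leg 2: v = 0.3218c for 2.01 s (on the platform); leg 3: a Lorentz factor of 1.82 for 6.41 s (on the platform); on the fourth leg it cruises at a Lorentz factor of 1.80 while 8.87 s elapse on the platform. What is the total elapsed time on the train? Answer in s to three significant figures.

τ = 10.9 s

Leg 1: γ = 3.18; τ_1 = 1.62/3.180 = 0.5094 s.
Leg 2: γ = 1/√(1 − 0.3218²) = 1/√0.8964 = 1.056; τ_2 = 2.01/1.056 = 1.903 s.
Leg 3: γ = 1.82; τ_3 = 6.41/1.820 = 3.522 s.
Leg 4: γ = 1.80; τ_4 = 8.87/1.800 = 4.928 s.
Total: 0.5094 + 1.903 + 3.522 + 4.928 s.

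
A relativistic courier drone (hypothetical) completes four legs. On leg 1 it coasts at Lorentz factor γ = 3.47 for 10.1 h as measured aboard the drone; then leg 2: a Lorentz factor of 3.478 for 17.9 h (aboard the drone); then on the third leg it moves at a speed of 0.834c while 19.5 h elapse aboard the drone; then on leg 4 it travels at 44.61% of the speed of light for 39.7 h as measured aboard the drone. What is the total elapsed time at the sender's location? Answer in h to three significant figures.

Leg 1: γ = 3.47; Δt_1 = 3.470 × 10.1 = 35.05 h.
Leg 2: γ = 3.478; Δt_2 = 3.478 × 17.9 = 62.26 h.
Leg 3: γ = 1/√(1 − 0.834²) = 1/√0.3044 = 1.812; Δt_3 = 1.812 × 19.5 = 35.34 h.
Leg 4: β = 0.4461; γ = 1/√(1 − 0.4461²) = 1/√0.8010 = 1.117; Δt_4 = 1.117 × 39.7 = 44.36 h.
Total: 35.05 + 62.26 + 35.34 + 44.36 h.

Δt = 177 h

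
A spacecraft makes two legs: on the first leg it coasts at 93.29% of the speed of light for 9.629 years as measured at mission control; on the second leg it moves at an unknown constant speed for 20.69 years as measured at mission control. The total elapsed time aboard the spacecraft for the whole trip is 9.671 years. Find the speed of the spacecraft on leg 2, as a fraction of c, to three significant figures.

Leg 1: β = 0.9329; γ = 1/√(1 − 0.9329²) = 1/√0.1297 = 2.777; τ_1 = 9.629/2.777 = 3.468 years.
Leg 2: speed unknown; τ_2 = 20.69/γ_2.
Total proper time: 3.468 + τ_2 = 9.671, so τ_2 = 9.671 − 3.468 = 6.203 years.
γ_2 = 20.69/6.203 = 3.335; β = √(1 − 1/γ²) = √0.9101.

β = 0.954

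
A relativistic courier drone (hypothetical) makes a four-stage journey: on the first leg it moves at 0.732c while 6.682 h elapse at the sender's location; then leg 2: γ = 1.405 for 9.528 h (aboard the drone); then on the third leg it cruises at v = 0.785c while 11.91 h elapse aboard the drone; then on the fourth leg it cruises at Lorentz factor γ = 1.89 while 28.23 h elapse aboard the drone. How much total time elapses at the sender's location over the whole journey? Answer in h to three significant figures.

Leg 1: 6.682 h is already measured at the sender's location.
Leg 2: γ = 1.405; Δt_2 = 1.405 × 9.528 = 13.39 h.
Leg 3: γ = 1/√(1 − 0.785²) = 1/√0.3838 = 1.614; Δt_3 = 1.614 × 11.91 = 19.23 h.
Leg 4: γ = 1.89; Δt_4 = 1.890 × 28.23 = 53.35 h.
Total: 6.682 + 13.39 + 19.23 + 53.35 h.

Δt = 92.6 h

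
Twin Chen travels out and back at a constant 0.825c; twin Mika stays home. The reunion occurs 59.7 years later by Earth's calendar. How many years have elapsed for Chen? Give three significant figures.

γ = 1/√(1 − 0.825²) = 1/√0.3194 = 1.769
Chen's clock measures proper time along the trip: τ = Δt/γ = 59.7/1.769 years.

τ = 33.7 years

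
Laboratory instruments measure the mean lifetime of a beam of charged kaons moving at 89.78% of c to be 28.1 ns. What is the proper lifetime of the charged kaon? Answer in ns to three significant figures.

β = 0.8978; γ = 1/√(1 − 0.8978²) = 1/√0.1940 = 2.271
The lab-frame lifetime is the dilated interval; the proper lifetime is τ₀ = Δt/γ = 28.1/2.271 ns.

τ₀ = 12.4 ns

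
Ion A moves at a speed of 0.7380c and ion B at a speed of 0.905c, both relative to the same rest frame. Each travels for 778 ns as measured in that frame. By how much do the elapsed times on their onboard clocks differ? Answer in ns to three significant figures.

|τ_A − τ_B| = 194 ns

A: γ = 1/√(1 − 0.7380²) = 1/√0.4554 = 1.482; τ_A = 778/1.482 = 525.0 ns.
B: γ = 1/√(1 − 0.905²) = 1/√0.1810 = 2.351; τ_B = 778/2.351 = 331.0 ns.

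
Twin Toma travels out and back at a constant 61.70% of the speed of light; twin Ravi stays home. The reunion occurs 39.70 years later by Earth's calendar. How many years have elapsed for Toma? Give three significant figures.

τ = 31.2 years

β = 0.6170; γ = 1/√(1 − 0.6170²) = 1/√0.6193 = 1.271
Toma's clock measures proper time along the trip: τ = Δt/γ = 39.70/1.271 years.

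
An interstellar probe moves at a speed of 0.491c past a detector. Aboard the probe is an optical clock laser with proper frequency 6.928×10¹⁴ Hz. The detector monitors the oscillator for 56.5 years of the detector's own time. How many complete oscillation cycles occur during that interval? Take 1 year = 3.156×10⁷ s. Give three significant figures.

N = 1.08×10²⁴

γ = 1/√(1 − 0.491²) = 1/√0.7589 = 1.148
During 56.5 years of lab time, the oscillator's proper time advances by τ = Δt/γ = 56.5/1.148 = 49.22 years = 1.553×10⁹ s.
N = f × τ = 6.928×10¹⁴ × 1.553×10⁹ = 1.076×10²⁴.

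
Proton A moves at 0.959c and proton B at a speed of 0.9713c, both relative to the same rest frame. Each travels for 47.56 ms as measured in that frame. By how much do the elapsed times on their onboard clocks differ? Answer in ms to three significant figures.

|τ_A − τ_B| = 2.17 ms

A: γ = 1/√(1 − 0.959²) = 1/√0.08032 = 3.529; τ_A = 47.56/3.529 = 13.48 ms.
B: γ = 1/√(1 − 0.9713²) = 1/√0.05658 = 4.204; τ_B = 47.56/4.204 = 11.31 ms.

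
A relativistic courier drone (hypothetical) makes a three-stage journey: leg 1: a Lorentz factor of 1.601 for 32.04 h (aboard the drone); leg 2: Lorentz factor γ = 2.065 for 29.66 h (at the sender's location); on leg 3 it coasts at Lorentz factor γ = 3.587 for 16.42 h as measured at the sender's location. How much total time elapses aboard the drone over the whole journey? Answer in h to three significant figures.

τ = 51.0 h

Leg 1: 32.04 h is already measured aboard the drone.
Leg 2: γ = 2.065; τ_2 = 29.66/2.065 = 14.36 h.
Leg 3: γ = 3.587; τ_3 = 16.42/3.587 = 4.578 h.
Total: 32.04 + 14.36 + 4.578 h.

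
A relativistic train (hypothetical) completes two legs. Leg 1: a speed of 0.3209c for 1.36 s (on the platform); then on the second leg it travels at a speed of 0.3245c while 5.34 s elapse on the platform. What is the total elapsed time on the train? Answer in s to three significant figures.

τ = 6.34 s

Leg 1: γ = 1/√(1 − 0.3209²) = 1/√0.8970 = 1.056; τ_1 = 1.36/1.056 = 1.288 s.
Leg 2: γ = 1/√(1 − 0.3245²) = 1/√0.8947 = 1.057; τ_2 = 5.34/1.057 = 5.051 s.
Total: 1.288 + 5.051 s.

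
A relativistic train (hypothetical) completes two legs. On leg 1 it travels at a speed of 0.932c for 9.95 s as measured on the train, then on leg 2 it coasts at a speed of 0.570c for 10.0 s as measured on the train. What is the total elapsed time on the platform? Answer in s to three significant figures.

Δt = 39.6 s

Leg 1: γ = 1/√(1 − 0.932²) = 1/√0.1314 = 2.759; Δt_1 = 2.759 × 9.95 = 27.45 s.
Leg 2: γ = 1/√(1 − 0.570²) = 1/√0.6751 = 1.217; Δt_2 = 1.217 × 10.0 = 12.17 s.
Total: 27.45 + 12.17 s.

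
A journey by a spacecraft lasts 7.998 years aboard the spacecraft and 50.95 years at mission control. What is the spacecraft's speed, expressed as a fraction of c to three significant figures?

v = 0.988c

The proper time is measured aboard the spacecraft (both events occur at the spacecraft's location); Δt is measured at mission control. γ = Δt/τ = 50.95/7.998 = 6.370.
β = √(1 − 1/γ²) = √(1 − 0.02464) = √0.9754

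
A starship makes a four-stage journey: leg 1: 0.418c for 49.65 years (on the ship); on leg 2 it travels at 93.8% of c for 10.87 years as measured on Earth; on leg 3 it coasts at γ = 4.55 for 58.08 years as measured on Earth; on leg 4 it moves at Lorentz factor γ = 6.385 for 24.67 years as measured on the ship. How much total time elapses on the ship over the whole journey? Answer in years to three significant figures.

τ = 90.9 years

Leg 1: 49.65 years is already measured on the ship.
Leg 2: β = 0.938; γ = 1/√(1 − 0.938²) = 1/√0.1202 = 2.885; τ_2 = 10.87/2.885 = 3.768 years.
Leg 3: γ = 4.55; τ_3 = 58.08/4.550 = 12.76 years.
Leg 4: 24.67 years is already measured on the ship.
Total: 49.65 + 3.768 + 12.76 + 24.67 years.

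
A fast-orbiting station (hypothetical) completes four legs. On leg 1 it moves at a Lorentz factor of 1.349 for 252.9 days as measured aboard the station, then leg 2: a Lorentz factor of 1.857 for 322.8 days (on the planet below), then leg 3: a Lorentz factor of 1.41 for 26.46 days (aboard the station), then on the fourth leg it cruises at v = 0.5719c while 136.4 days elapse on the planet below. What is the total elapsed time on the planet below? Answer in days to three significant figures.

Δt = 838 days

Leg 1: γ = 1.349; Δt_1 = 1.349 × 252.9 = 341.2 days.
Leg 2: 322.8 days is already measured on the planet below.
Leg 3: γ = 1.41; Δt_3 = 1.410 × 26.46 = 37.31 days.
Leg 4: 136.4 days is already measured on the planet below.
Total: 341.2 + 322.8 + 37.31 + 136.4 days.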